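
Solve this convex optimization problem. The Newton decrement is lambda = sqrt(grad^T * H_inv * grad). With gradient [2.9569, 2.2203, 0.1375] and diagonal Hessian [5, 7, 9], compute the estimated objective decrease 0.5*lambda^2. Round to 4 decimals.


Step 1: H is diagonal, so H^(-1) * g = [0.5914, 0.3172, 0.0153].
Step 2: g^T H^(-1) g = sum_i g_i^2 / H_ii
  = (2.9569)^2/5 + (2.2203)^2/7 + (0.1375)^2/9
  = 1.7487 + 0.7042 + 0.0021 = 2.455
Step 3: Objective decrease = 0.5 * g^T H^(-1) g = 1.2275


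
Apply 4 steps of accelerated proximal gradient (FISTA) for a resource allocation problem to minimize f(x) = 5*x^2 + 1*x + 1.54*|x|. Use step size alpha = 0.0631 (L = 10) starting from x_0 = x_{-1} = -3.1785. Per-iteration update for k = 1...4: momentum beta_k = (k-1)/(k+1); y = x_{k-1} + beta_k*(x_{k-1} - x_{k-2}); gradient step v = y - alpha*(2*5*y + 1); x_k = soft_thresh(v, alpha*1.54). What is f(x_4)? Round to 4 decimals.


FISTA on f(x) = 5*x^2 + 1*x + 1.54*|x|
L = 10, alpha = 0.0631
Iteration 1: beta = 0.0, y = -3.1785 + 0.0*(-3.1785 + 3.1785) = -3.1785
  grad(y) = -30.785, v = y - alpha*grad = -1.236
  prox(v) = soft_thresh(-1.236, 0.0972) = -1.1388
Iteration 2: beta = 0.3333, y = -1.1388 + 0.3333*(-1.1388 + 3.1785) = -0.4589
  grad(y) = -3.5889, v = y - alpha*grad = -0.2324
  prox(v) = soft_thresh(-0.2324, 0.0972) = -0.1353
Iteration 3: beta = 0.5, y = -0.1353 + 0.5*(-0.1353 + 1.1388) = 0.3665
  grad(y) = 4.6651, v = y - alpha*grad = 0.0721
  prox(v) = soft_thresh(0.0721, 0.0972) = 0.0
Iteration 4: beta = 0.6, y = 0.0 + 0.6*(0.0 + 0.1353) = 0.0812
  grad(y) = 1.8115, v = y - alpha*grad = -0.0332
  prox(v) = soft_thresh(-0.0332, 0.0972) = 0.0
f(x_4) = 5*0.0^2 + 1*0.0 + 1.54*|0.0| = 0.0


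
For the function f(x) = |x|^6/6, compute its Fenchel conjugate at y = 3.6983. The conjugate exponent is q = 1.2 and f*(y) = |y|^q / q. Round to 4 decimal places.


The conjugate exponent q satisfies 1/p + 1/q = 1.
p = 6, so q = 6/(6 - 1) = 1.2
|y|^q = 3.6983^1.2 = 4.804
f*(3.6983) = 4.804 / 1.2 = 4.0033


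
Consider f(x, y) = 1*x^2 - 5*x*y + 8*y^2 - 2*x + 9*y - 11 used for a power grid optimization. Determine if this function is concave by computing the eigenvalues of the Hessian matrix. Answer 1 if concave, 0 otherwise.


The Hessian of f(x,y) = 1*x^2 - 5*x*y + 8*y^2 - 2*x + 9*y - 11 is:
H = [[2, -5], [-5, 16]]
Trace = 2 + 16 = 18
Determinant = 2*16 - (-5)^2 = 7
Discriminant = (18)^2 - 4*7 = 296.0
Eigenvalues: lambda_1 = 0.3977, lambda_2 = 17.6023
The function is not concave.

0


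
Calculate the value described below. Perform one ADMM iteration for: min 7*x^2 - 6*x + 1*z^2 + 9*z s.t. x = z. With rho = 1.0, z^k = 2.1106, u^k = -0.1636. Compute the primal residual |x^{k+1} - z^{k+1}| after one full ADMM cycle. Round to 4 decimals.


ADMM iteration with rho = 1.0, z^k = 2.1106, u^k = -0.1636
Step 1: x-update.
Minimize 7*x^2 - 6*x + (1.0/2)*(x - 2.1106 - 0.1636)^2
FOC: (2*7 + 1.0)*x = 6 + 1.0*(2.1106 + 0.1636)
x^{k+1} = 0.5516
Step 2: z-update.
Minimize 1*z^2 + 9*z + (1.0/2)*(0.5516 - z - 0.1636)^2
FOC: (2*1 + 1.0)*z = -9 + 1.0*(0.5516 - 0.1636)
z^{k+1} = -2.8707
Step 3: u-update.
u^{k+1} = -0.1636 + 0.5516 + 2.8707 = 3.2587
Step 4: Primal residual = |0.5516 + 2.8707| = 3.4223


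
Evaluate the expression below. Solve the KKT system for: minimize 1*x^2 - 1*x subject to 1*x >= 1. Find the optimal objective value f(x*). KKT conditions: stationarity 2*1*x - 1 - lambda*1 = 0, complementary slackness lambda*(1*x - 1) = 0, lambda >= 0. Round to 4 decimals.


Step 1: Try lambda = 0 (constraint inactive).
x_unc = 1/(2*1) = 0.5
Check: 1*0.5 = 0.5 < 1 -- violated!
Step 2: Constraint must be active: 1*x = 1
x* = 1/1 = 1.0
lambda = (2*1*1.0 - 1)/1 = 1.0
Step 3: Compute optimal value.
f(x*) = 1*1.0^2 - 1*1.0 = 0.0


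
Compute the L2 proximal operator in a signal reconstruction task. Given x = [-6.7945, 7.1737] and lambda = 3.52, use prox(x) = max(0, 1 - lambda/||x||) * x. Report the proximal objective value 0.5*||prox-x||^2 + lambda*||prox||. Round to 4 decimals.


Step 1: Compute ||x||.
||x|| = 9.8806
Step 2: Compute scaling factor.
scale = max(0, 1 - 3.52/9.8806) = 0.6437
Step 3: prox(x) = [-4.3739, 4.6181]
||prox(x)|| = 6.3606
Step 4: Proximal objective.
0.5*||prox-x||^2 = 6.1952
lambda*||prox|| = 22.3893
Total = 28.5847


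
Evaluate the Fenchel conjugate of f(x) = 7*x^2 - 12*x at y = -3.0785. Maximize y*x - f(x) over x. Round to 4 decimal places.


f*(y) = sup_x {y*x - a*x^2 - b*x} = sup_x {(y-b)*x - a*x^2}
FOC: (y - b) - 2a*x = 0 => x* = (y - b)/(2a)
x* = (-3.0785 + 12)/(2*7) = 0.6373
f*(-3.0785) = (y-b)^2/(4a) = (-3.0785 + 12)^2/(4*7)
= 79.5932/28 = 2.8426


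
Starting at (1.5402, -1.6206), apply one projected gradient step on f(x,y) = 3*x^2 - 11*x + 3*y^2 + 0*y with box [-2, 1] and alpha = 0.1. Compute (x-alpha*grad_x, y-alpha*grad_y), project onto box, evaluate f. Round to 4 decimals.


Step 1: Compute gradient at (1.5402, -1.6206).
grad_x = 2*3*1.5402 - 11 = -1.7588
grad_y = 2*3*-1.6206 + 0 = -9.7236
Step 2: Gradient step.
x_raw = 1.5402 - 0.1*-1.7588 = 1.7161
y_raw = -1.6206 - 0.1*-9.7236 = -0.6482
Step 3: Project onto [-2, 1].
x_proj = clip(1.7161) = 1.0
y_proj = clip(-0.6482) = -0.6482
Step 4: Evaluate f.
f(1.0, -0.6482) = -6.7394


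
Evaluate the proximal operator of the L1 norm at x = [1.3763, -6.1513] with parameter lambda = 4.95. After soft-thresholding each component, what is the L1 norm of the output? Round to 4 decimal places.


Soft-thresholding with lambda = 4.95:
prox(1.3763) = sign(1.3763)*max(|1.3763| - 4.95, 0) = 0.0
prox(-6.1513) = sign(-6.1513)*max(|-6.1513| - 4.95, 0) = -1.2013
prox(x) = [0.0, -1.2013]
||prox(x)||_1 = 0.0 + 1.2013 = 1.2013


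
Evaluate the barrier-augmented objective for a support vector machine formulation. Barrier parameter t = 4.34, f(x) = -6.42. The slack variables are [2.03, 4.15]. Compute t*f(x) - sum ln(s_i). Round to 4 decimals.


Step 1: Compute log-barrier.
ln values: [0.708, 1.4231]
phi = -(0.708 + 1.4231) = -2.1311
Step 2: Compute augmented objective.
t*f(x) = 4.34*-6.42 = -27.8628
Total = -27.8628 - 2.1311 = -29.9939


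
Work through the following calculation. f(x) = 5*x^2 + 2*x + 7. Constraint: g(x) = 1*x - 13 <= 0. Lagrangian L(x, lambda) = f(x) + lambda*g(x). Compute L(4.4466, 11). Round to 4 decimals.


Step 1: Evaluate f(x).
f(4.4466) = 5*4.4466^2 + 2*4.4466 + 7 = 114.7545
Step 2: Evaluate g(x).
g(4.4466) = 1*4.4466 - 13 = -8.5534
Step 3: Compute Lagrangian.
L = 114.7545 + 11*-8.5534 = 20.6671


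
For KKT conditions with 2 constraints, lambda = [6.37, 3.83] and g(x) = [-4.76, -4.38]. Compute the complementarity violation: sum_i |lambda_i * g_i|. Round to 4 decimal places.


KKT complementary slackness check:
lambda_1 * g_1 = 6.37 * -4.76 = -30.3212
lambda_2 * g_2 = 3.83 * -4.38 = -16.7754
Total violation = 30.3212 + 16.7754 = 47.0966


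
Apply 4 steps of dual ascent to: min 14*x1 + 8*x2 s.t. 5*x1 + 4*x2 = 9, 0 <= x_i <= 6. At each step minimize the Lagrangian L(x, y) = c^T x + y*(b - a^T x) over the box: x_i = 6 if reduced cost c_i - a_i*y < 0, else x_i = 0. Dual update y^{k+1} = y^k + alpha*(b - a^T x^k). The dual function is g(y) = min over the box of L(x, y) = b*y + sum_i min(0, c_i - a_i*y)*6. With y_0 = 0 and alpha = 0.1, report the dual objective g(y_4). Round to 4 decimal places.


Dual ascent for LP: min 14*x1 + 8*x2, 5*x1 + 4*x2 = 9, 0 <= x_i <= 6
Step 1: y^k = 0.0, reduced costs: (14.0, 8.0)
  x^k = (0.0, 0.0), subgradient = b - a^T x = 9.0
  y^{k+1} = 0.0 + 0.1*9.0 = 0.9
Step 2: y^k = 0.9, reduced costs: (9.5, 4.4)
  x^k = (0.0, 0.0), subgradient = b - a^T x = 9.0
  y^{k+1} = 0.9 + 0.1*9.0 = 1.8
Step 3: y^k = 1.8, reduced costs: (5.0, 0.8)
  x^k = (0.0, 0.0), subgradient = b - a^T x = 9.0
  y^{k+1} = 1.8 + 0.1*9.0 = 2.7
Step 4: y^k = 2.7, reduced costs: (0.5, -2.8)
  x^k = (0.0, 6.0), subgradient = b - a^T x = -15.0
  y^{k+1} = 2.7 + 0.1*-15.0 = 1.2
Dual objective at y_4 = 1.2: reduced costs (8.0, 3.2), box minimizer x = (0.0, 0.0)
g(y_4) = b*y + (c1 - a1*y)*x1 + (c2 - a2*y)*x2 = 9*1.2 + 8.0*0.0 + 3.2*0.0 = 10.8 + 0.0 + 0.0 = 10.8


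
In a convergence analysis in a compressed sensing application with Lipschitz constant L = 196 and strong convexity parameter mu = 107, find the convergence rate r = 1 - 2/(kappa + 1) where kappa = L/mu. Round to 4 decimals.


Step 1: Compute the condition number.
kappa = L/mu = 196/107 = 1.8318
Step 2: Compute the convergence rate.
r = 1 - 2/(kappa + 1) = 1 - 2*mu/(L + mu) = (L - mu)/(L + mu) = 89/303 = 0.2937


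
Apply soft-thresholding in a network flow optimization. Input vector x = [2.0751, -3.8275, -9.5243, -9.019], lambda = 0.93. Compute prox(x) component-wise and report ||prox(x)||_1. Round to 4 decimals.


Soft-thresholding with lambda = 0.93:
prox(2.0751) = sign(2.0751)*max(|2.0751| - 0.93, 0) = 1.1451
prox(-3.8275) = sign(-3.8275)*max(|-3.8275| - 0.93, 0) = -2.8975
prox(-9.5243) = sign(-9.5243)*max(|-9.5243| - 0.93, 0) = -8.5943
prox(-9.019) = sign(-9.019)*max(|-9.019| - 0.93, 0) = -8.089
prox(x) = [1.1451, -2.8975, -8.5943, -8.089]
||prox(x)||_1 = 1.1451 + 2.8975 + 8.5943 + 8.089 = 20.7259


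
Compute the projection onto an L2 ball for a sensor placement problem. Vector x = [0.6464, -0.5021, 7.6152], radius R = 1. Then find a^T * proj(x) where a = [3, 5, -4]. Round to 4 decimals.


Step 1: Compute ||x|| (intermediates to 6 decimals).
||x|| = sqrt(0.6464^2 + (-0.5021)^2 + 7.6152^2) = 7.659061
Step 2: Project.
Since ||x|| > R, scale = R/||x|| = 1/7.659061 = 0.130564, proj(x) = scale * x
proj(x) = [0.084397, -0.065556, 0.994271]
Step 3: Dot product.
a^T * proj(x) = 3*0.084397 + 5*(-0.065556) - 4*0.994271 = -4.0517


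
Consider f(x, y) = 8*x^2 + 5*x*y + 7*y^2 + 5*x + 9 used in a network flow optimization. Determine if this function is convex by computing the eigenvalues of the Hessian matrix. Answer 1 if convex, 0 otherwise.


The Hessian of f(x,y) = 8*x^2 + 5*x*y + 7*y^2 + 5*x + 9 is:
H = [[16, 5], [5, 14]]
Trace = 16 + 14 = 30
Determinant = 16*14 - (5)^2 = 199
Discriminant = (30)^2 - 4*199 = 104.0
Eigenvalues: lambda_1 = 9.901, lambda_2 = 20.099
The function is convex.

1


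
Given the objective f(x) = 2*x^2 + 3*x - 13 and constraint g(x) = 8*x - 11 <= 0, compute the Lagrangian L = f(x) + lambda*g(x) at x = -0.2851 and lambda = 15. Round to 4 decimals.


Step 1: Evaluate f(x).
f(-0.2851) = 2*(-0.2851)^2 + 3*(-0.2851) - 13 = -13.6927
Step 2: Evaluate g(x).
g(-0.2851) = 8*-0.2851 - 11 = -13.2808
Step 3: Compute Lagrangian.
L = -13.6927 + 15*-13.2808 = -212.9047


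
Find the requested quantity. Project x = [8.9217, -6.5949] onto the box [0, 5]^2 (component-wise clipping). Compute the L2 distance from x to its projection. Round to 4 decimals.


Project each component onto [0, 5].
clip(8.9217) = 5.0, clip(-6.5949) = 0.0
Projection = [5.0, 0.0]
Squared diffs: [15.3797, 43.4927]
Distance = sqrt(58.8724) = 7.6728


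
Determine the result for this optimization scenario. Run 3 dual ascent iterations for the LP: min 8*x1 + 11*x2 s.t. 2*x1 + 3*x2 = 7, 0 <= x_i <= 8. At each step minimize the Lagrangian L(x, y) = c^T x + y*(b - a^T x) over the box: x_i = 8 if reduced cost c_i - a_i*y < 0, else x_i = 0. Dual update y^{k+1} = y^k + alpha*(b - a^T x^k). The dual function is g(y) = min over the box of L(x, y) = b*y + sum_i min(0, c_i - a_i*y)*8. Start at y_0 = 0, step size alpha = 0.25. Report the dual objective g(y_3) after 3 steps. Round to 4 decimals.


Dual ascent for LP: min 8*x1 + 11*x2, 2*x1 + 3*x2 = 7, 0 <= x_i <= 8
Step 1: y^k = 0.0, reduced costs: (8.0, 11.0)
  x^k = (0.0, 0.0), subgradient = b - a^T x = 7.0
  y^{k+1} = 0.0 + 0.25*7.0 = 1.75
Step 2: y^k = 1.75, reduced costs: (4.5, 5.75)
  x^k = (0.0, 0.0), subgradient = b - a^T x = 7.0
  y^{k+1} = 1.75 + 0.25*7.0 = 3.5
Step 3: y^k = 3.5, reduced costs: (1.0, 0.5)
  x^k = (0.0, 0.0), subgradient = b - a^T x = 7.0
  y^{k+1} = 3.5 + 0.25*7.0 = 5.25
Dual objective at y_3 = 5.25: reduced costs (-2.5, -4.75), box minimizer x = (8.0, 8.0)
g(y_3) = b*y + (c1 - a1*y)*x1 + (c2 - a2*y)*x2 = 7*5.25 + (-2.5)*8.0 + (-4.75)*8.0 = 36.75 - 20.0 - 38.0 = -21.25


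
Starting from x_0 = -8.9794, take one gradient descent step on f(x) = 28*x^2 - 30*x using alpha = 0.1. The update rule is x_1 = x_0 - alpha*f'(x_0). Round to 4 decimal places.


We compute the gradient at x_0 and apply the update.
f'(x) = 56*x - 30
f'(-8.9794) = 56*-8.9794 - 30 = -532.8464
x_1 = -8.9794 - 0.1*-532.8464 = 44.3052


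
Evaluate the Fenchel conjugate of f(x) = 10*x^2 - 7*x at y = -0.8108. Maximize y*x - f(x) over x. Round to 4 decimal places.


f*(y) = sup_x {y*x - a*x^2 - b*x} = sup_x {(y-b)*x - a*x^2}
FOC: (y - b) - 2a*x = 0 => x* = (y - b)/(2a)
x* = (-0.8108 + 7)/(2*10) = 0.3095
f*(-0.8108) = (y-b)^2/(4a) = (-0.8108 + 7)^2/(4*10)
= 38.3062/40 = 0.9577


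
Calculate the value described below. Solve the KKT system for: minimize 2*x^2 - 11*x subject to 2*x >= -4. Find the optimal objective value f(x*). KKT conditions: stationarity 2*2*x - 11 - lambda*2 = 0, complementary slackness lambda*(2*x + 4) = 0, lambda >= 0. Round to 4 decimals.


Step 1: Try lambda = 0 (constraint inactive).
Stationarity: 2*2*x - 11 = 0
x* = 11/(2*2) = 2.75
Check constraint: 2*2.75 = 5.5 >= -4 -- satisfied.
Step 2: Compute optimal value.
f(x*) = 2*2.75^2 - 11*2.75 = -15.125


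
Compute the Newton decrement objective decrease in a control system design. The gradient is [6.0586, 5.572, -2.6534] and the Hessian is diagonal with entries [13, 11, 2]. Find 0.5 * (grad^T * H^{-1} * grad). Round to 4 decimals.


Step 1: H is diagonal, so H^(-1) * g = [0.466, 0.5065, -1.3267].
Step 2: g^T H^(-1) g = sum_i g_i^2 / H_ii
  = (6.0586)^2/13 + (5.572)^2/11 + (-2.6534)^2/2
  = 2.8236 + 2.8225 + 3.5203 = 9.1663
Step 3: Objective decrease = 0.5 * g^T H^(-1) g = 4.5832


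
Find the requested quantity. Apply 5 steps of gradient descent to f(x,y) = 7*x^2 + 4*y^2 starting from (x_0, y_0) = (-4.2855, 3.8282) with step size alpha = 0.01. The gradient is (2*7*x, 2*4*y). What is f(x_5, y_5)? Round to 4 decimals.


Gradient descent on f(x,y) = 7*x^2 + 4*y^2.
Starting point: (-4.2855, 3.8282), alpha = 0.01
Step 1: grad_x = 2*7*-4.2855 = -59.997, grad_y = 2*4*3.8282 = 30.6256
  x_1 = -4.2855 - 0.01*-59.997 = -3.6855
  y_1 = 3.8282 - 0.01*30.6256 = 3.5219
Step 2: grad_x = 2*7*-3.6855 = -51.5974, grad_y = 2*4*3.5219 = 28.1756
  x_2 = -3.6855 - 0.01*-51.5974 = -3.1696
  y_2 = 3.5219 - 0.01*28.1756 = 3.2402
Step 3: grad_x = 2*7*-3.1696 = -44.3738, grad_y = 2*4*3.2402 = 25.9215
  x_3 = -3.1696 - 0.01*-44.3738 = -2.7258
  y_3 = 3.2402 - 0.01*25.9215 = 2.981
Step 4: grad_x = 2*7*-2.7258 = -38.1615, grad_y = 2*4*2.981 = 23.8478
  x_4 = -2.7258 - 0.01*-38.1615 = -2.3442
  y_4 = 2.981 - 0.01*23.8478 = 2.7425
Step 5: grad_x = 2*7*-2.3442 = -32.8188, grad_y = 2*4*2.7425 = 21.94
  x_5 = -2.3442 - 0.01*-32.8188 = -2.016
  y_5 = 2.7425 - 0.01*21.94 = 2.5231
f(-2.016, 2.5231) = 7*(-2.016)^2 + 4*2.5231^2 = 53.9143


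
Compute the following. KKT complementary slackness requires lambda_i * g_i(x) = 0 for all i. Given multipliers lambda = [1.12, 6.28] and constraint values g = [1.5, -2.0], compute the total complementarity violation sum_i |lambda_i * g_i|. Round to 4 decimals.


KKT complementary slackness check:
lambda_1 * g_1 = 1.12 * 1.5 = 1.68
lambda_2 * g_2 = 6.28 * -2.0 = -12.56
Total violation = 1.68 + 12.56 = 14.24


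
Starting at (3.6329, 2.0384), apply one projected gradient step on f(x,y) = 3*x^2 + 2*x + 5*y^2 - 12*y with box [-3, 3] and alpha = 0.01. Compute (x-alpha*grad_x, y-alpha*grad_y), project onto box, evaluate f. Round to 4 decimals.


Step 1: Compute gradient at (3.6329, 2.0384).
grad_x = 2*3*3.6329 + 2 = 23.7974
grad_y = 2*5*2.0384 - 12 = 8.384
Step 2: Gradient step.
x_raw = 3.6329 - 0.01*23.7974 = 3.3949
y_raw = 2.0384 - 0.01*8.384 = 1.9546
Step 3: Project onto [-3, 3].
x_proj = clip(3.3949) = 3.0
y_proj = clip(1.9546) = 1.9546
Step 4: Evaluate f.
f(3.0, 1.9546) = 28.6468


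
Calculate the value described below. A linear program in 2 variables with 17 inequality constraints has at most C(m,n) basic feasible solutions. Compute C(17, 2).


Each vertex corresponds to some choice of n active constraints out of m, so the number of vertices is at most C(m, n) = m! / (n!(m-n)!).
m = 17, n = 2
Numerator: 17 * 16
Denominator: 2! = 2
C(17, 2) = 136


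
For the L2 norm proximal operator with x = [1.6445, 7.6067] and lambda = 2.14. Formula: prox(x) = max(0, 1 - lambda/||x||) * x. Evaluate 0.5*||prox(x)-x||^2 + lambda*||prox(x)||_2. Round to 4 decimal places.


Step 1: Compute ||x||.
||x|| = 7.7824
Step 2: Compute scaling factor.
scale = max(0, 1 - 2.14/7.7824) = 0.725
Step 3: prox(x) = [1.1923, 5.515]
||prox(x)|| = 5.6424
Step 4: Proximal objective.
0.5*||prox-x||^2 = 2.2898
lambda*||prox|| = 12.0747
Total = 14.3646


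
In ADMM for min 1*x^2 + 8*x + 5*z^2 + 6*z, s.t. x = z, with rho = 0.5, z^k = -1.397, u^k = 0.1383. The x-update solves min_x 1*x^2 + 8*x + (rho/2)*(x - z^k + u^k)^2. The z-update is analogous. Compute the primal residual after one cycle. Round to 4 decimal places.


ADMM iteration with rho = 0.5, z^k = -1.397, u^k = 0.1383
Step 1: x-update.
Minimize 1*x^2 + 8*x + (0.5/2)*(x + 1.397 + 0.1383)^2
FOC: (2*1 + 0.5)*x = -8 + 0.5*(-1.397 - 0.1383)
x^{k+1} = -3.5071
Step 2: z-update.
Minimize 5*z^2 + 6*z + (0.5/2)*(-3.5071 - z + 0.1383)^2
FOC: (2*5 + 0.5)*z = -6 + 0.5*(-3.5071 + 0.1383)
z^{k+1} = -0.7318
Step 3: u-update.
u^{k+1} = 0.1383 - 3.5071 + 0.7318 = -2.6369
Step 4: Primal residual = |-3.5071 + 0.7318| = 2.7752


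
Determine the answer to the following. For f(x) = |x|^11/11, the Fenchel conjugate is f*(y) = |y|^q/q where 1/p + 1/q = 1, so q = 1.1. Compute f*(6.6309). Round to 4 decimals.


The conjugate exponent q satisfies 1/p + 1/q = 1.
p = 11, so q = 11/(11 - 1) = 1.1
|y|^q = 6.6309^1.1 = 8.0118
f*(6.6309) = 8.0118 / 1.1 = 7.2834


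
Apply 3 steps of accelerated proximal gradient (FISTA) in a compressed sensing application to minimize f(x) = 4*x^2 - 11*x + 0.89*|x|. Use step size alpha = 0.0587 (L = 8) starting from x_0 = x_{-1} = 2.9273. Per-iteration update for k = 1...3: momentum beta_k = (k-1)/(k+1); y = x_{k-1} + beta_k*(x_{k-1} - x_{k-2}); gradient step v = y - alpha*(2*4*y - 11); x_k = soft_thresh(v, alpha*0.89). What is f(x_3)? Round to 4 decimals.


FISTA on f(x) = 4*x^2 - 11*x + 0.89*|x|
L = 8, alpha = 0.0587
Iteration 1: beta = 0.0, y = 2.9273 + 0.0*(2.9273 - 2.9273) = 2.9273
  grad(y) = 12.4184, v = y - alpha*grad = 2.1983
  prox(v) = soft_thresh(2.1983, 0.0522) = 2.1461
Iteration 2: beta = 0.3333, y = 2.1461 + 0.3333*(2.1461 - 2.9273) = 1.8857
  grad(y) = 4.0856, v = y - alpha*grad = 1.6459
  prox(v) = soft_thresh(1.6459, 0.0522) = 1.5936
Iteration 3: beta = 0.5, y = 1.5936 + 0.5*(1.5936 - 2.1461) = 1.3174
  grad(y) = -0.4608, v = y - alpha*grad = 1.3444
  prox(v) = soft_thresh(1.3444, 0.0522) = 1.2922
f(x_3) = 4*1.2922^2 - 11*1.2922 + 0.89*|1.2922| = -6.385


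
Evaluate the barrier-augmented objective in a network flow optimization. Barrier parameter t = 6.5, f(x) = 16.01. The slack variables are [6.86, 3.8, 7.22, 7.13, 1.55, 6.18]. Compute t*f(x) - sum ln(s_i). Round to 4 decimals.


Step 1: Compute log-barrier.
ln values: [1.9257, 1.335, 1.9769, 1.9643, 0.4383, 1.8213]
phi = -(1.9257 + 1.335 + 1.9769 + 1.9643 + 0.4383 + 1.8213) = -9.4614
Step 2: Compute augmented objective.
t*f(x) = 6.5*16.01 = 104.065
Total = 104.065 - 9.4614 = 94.6036


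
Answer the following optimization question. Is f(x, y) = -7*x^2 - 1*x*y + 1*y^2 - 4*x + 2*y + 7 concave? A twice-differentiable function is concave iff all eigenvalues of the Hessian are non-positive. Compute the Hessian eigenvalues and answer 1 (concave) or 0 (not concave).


The Hessian of f(x,y) = -7*x^2 - 1*x*y + 1*y^2 - 4*x + 2*y + 7 is:
H = [[-14, -1], [-1, 2]]
Trace = -14 + 2 = -12
Determinant = -14*2 - (-1)^2 = -29
Discriminant = (-12)^2 - 4*-29 = 260.0
Eigenvalues: lambda_1 = -14.0623, lambda_2 = 2.0623
The function is not concave.

0


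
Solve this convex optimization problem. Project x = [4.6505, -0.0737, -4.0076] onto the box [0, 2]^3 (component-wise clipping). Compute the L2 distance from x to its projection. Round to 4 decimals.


Project each component onto [0, 2].
clip(4.6505) = 2.0, clip(-0.0737) = 0.0, clip(-4.0076) = 0.0
Projection = [2.0, 0.0, 0.0]
Squared diffs: [7.0252, 0.0054, 16.0609]
Distance = sqrt(23.0915) = 4.8054


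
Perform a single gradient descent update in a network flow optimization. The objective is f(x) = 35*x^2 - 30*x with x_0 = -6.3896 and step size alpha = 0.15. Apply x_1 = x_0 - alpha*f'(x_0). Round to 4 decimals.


We compute the gradient at x_0 and apply the update.
f'(x) = 70*x - 30
f'(-6.3896) = 70*-6.3896 - 30 = -477.272
x_1 = -6.3896 - 0.15*-477.272 = 65.2012


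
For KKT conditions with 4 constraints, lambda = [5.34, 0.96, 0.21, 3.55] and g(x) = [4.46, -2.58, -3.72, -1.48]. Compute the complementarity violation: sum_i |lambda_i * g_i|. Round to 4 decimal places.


KKT complementary slackness check:
lambda_1 * g_1 = 5.34 * 4.46 = 23.8164
lambda_2 * g_2 = 0.96 * -2.58 = -2.4768
lambda_3 * g_3 = 0.21 * -3.72 = -0.7812
lambda_4 * g_4 = 3.55 * -1.48 = -5.254
Total violation = 23.8164 + 2.4768 + 0.7812 + 5.254 = 32.3284


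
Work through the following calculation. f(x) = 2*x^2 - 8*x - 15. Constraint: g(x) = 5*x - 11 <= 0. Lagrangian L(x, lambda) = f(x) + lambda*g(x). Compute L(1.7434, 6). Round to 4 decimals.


Step 1: Evaluate f(x).
f(1.7434) = 2*1.7434^2 - 8*1.7434 - 15 = -22.8683
Step 2: Evaluate g(x).
g(1.7434) = 5*1.7434 - 11 = -2.283
Step 3: Compute Lagrangian.
L = -22.8683 + 6*-2.283 = -36.5663


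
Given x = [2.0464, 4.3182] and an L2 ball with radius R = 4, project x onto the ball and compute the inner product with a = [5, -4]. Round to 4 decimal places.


Step 1: Compute ||x|| (intermediates to 6 decimals).
||x|| = sqrt(2.0464^2 + 4.3182^2) = 4.778557
Step 2: Project.
Since ||x|| > R, scale = R/||x|| = 4/4.778557 = 0.837073, proj(x) = scale * x
proj(x) = [1.712986, 3.614649]
Step 3: Dot product.
a^T * proj(x) = 5*1.712986 - 4*3.614649 = -5.8937


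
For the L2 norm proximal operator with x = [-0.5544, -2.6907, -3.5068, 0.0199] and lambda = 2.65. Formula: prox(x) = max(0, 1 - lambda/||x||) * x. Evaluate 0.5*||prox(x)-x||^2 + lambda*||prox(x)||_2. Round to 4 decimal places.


Step 1: Compute ||x||.
||x|| = 4.4548
Step 2: Compute scaling factor.
scale = max(0, 1 - 2.65/4.4548) = 0.4051
Step 3: prox(x) = [-0.2246, -1.0901, -1.4207, 0.0081]
||prox(x)|| = 1.8048
Step 4: Proximal objective.
0.5*||prox-x||^2 = 3.5113
lambda*||prox|| = 4.7827
Total = 8.294


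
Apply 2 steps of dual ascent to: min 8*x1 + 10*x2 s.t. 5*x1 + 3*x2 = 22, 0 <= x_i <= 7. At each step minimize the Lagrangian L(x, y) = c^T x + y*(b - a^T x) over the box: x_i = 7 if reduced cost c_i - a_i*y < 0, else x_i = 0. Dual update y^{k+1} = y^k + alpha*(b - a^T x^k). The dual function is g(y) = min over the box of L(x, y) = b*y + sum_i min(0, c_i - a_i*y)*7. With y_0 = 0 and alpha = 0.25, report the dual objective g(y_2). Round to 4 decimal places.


Dual ascent for LP: min 8*x1 + 10*x2, 5*x1 + 3*x2 = 22, 0 <= x_i <= 7
Step 1: y^k = 0.0, reduced costs: (8.0, 10.0)
  x^k = (0.0, 0.0), subgradient = b - a^T x = 22.0
  y^{k+1} = 0.0 + 0.25*22.0 = 5.5
Step 2: y^k = 5.5, reduced costs: (-19.5, -6.5)
  x^k = (7.0, 7.0), subgradient = b - a^T x = -34.0
  y^{k+1} = 5.5 + 0.25*-34.0 = -3.0
Dual objective at y_2 = -3.0: reduced costs (23.0, 19.0), box minimizer x = (0.0, 0.0)
g(y_2) = b*y + (c1 - a1*y)*x1 + (c2 - a2*y)*x2 = 22*(-3.0) + 23.0*0.0 + 19.0*0.0 = -66.0 + 0.0 + 0.0 = -66.0


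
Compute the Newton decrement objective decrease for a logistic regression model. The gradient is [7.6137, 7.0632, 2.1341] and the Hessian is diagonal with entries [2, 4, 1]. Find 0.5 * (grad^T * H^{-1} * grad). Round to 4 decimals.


Step 1: H is diagonal, so H^(-1) * g = [3.8069, 1.7658, 2.1341].
Step 2: g^T H^(-1) g = sum_i g_i^2 / H_ii
  = (7.6137)^2/2 + (7.0632)^2/4 + (2.1341)^2/1
  = 28.9842 + 12.4722 + 4.5544 = 46.0108
Step 3: Objective decrease = 0.5 * g^T H^(-1) g = 23.0054


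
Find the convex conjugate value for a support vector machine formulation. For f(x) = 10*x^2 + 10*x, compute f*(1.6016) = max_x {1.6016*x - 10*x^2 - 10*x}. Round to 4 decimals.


f*(y) = sup_x {y*x - a*x^2 - b*x} = sup_x {(y-b)*x - a*x^2}
FOC: (y - b) - 2a*x = 0 => x* = (y - b)/(2a)
x* = (1.6016 - 10)/(2*10) = -0.4199
f*(1.6016) = (y-b)^2/(4a) = (1.6016 - 10)^2/(4*10)
= 70.5331/40 = 1.7633


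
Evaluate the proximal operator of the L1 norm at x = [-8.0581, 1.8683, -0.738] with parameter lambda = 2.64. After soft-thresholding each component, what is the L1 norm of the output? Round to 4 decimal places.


Soft-thresholding with lambda = 2.64:
prox(-8.0581) = sign(-8.0581)*max(|-8.0581| - 2.64, 0) = -5.4181
prox(1.8683) = sign(1.8683)*max(|1.8683| - 2.64, 0) = 0.0
prox(-0.738) = sign(-0.738)*max(|-0.738| - 2.64, 0) = 0.0
prox(x) = [-5.4181, 0.0, 0.0]
||prox(x)||_1 = 5.4181 + 0.0 + 0.0 = 5.4181


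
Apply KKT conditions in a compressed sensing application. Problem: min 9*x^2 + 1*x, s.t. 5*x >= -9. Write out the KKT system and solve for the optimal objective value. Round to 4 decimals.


Step 1: Try lambda = 0 (constraint inactive).
Stationarity: 2*9*x + 1 = 0
x* = -1/(2*9) = -1/18 = -0.0556 (rounded; the exact value -1/18 is used below)
Check constraint: 5*-0.0556 = -0.278 >= -9 -- satisfied.
Step 2: Compute optimal value.
f(x*) = 9*(-1/18)^2 + 1*(-1/18) = -0.0278


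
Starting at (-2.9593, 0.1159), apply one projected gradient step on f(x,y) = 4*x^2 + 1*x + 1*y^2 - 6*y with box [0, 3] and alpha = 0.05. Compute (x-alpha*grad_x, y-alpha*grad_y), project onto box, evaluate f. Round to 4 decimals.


Step 1: Compute gradient at (-2.9593, 0.1159).
grad_x = 2*4*-2.9593 + 1 = -22.6744
grad_y = 2*1*0.1159 - 6 = -5.7682
Step 2: Gradient step.
x_raw = -2.9593 - 0.05*-22.6744 = -1.8256
y_raw = 0.1159 - 0.05*-5.7682 = 0.4043
Step 3: Project onto [0, 3].
x_proj = clip(-1.8256) = 0.0
y_proj = clip(0.4043) = 0.4043
Step 4: Evaluate f.
f(0.0, 0.4043) = -2.2624


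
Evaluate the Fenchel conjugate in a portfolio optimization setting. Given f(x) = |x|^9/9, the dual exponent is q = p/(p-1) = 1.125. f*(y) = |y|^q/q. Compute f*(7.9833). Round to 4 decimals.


The conjugate exponent q satisfies 1/p + 1/q = 1.
p = 9, so q = 9/(9 - 1) = 1.125
|y|^q = 7.9833^1.125 = 10.3504
f*(7.9833) = 10.3504 / 1.125 = 9.2003


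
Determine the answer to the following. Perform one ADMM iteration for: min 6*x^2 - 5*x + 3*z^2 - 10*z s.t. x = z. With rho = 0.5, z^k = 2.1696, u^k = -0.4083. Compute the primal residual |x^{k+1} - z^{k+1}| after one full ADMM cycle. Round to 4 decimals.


ADMM iteration with rho = 0.5, z^k = 2.1696, u^k = -0.4083
Step 1: x-update.
Minimize 6*x^2 - 5*x + (0.5/2)*(x - 2.1696 - 0.4083)^2
FOC: (2*6 + 0.5)*x = 5 + 0.5*(2.1696 + 0.4083)
x^{k+1} = 0.5031
Step 2: z-update.
Minimize 3*z^2 - 10*z + (0.5/2)*(0.5031 - z - 0.4083)^2
FOC: (2*3 + 0.5)*z = 10 + 0.5*(0.5031 - 0.4083)
z^{k+1} = 1.5458
Step 3: u-update.
u^{k+1} = -0.4083 + 0.5031 - 1.5458 = -1.4509
Step 4: Primal residual = |0.5031 - 1.5458| = 1.0426


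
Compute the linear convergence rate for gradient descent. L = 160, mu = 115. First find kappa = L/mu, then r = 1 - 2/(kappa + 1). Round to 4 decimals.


Step 1: Compute the condition number.
kappa = L/mu = 160/115 = 1.3913
Step 2: Compute the convergence rate.
r = 1 - 2/(kappa + 1) = 1 - 2*mu/(L + mu) = (L - mu)/(L + mu) = 45/275 = 0.1636


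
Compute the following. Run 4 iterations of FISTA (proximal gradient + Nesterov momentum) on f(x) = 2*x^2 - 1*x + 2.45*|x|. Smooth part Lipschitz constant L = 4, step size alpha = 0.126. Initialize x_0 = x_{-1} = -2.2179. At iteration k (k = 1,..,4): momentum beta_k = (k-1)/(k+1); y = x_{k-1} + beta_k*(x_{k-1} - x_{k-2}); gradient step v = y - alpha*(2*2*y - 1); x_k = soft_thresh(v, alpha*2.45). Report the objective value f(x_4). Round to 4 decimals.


FISTA on f(x) = 2*x^2 - 1*x + 2.45*|x|
L = 4, alpha = 0.126
Iteration 1: beta = 0.0, y = -2.2179 + 0.0*(-2.2179 + 2.2179) = -2.2179
  grad(y) = -9.8716, v = y - alpha*grad = -0.9741
  prox(v) = soft_thresh(-0.9741, 0.3087) = -0.6654
Iteration 2: beta = 0.3333, y = -0.6654 + 0.3333*(-0.6654 + 2.2179) = -0.1479
  grad(y) = -1.5915, v = y - alpha*grad = 0.0527
  prox(v) = soft_thresh(0.0527, 0.3087) = 0.0
Iteration 3: beta = 0.5, y = 0.0 + 0.5*(0.0 + 0.6654) = 0.3327
  grad(y) = 0.3308, v = y - alpha*grad = 0.291
  prox(v) = soft_thresh(0.291, 0.3087) = 0.0
Iteration 4: beta = 0.6, y = 0.0 + 0.6*(0.0 - 0.0) = 0.0
  grad(y) = -1.0, v = y - alpha*grad = 0.126
  prox(v) = soft_thresh(0.126, 0.3087) = 0.0
f(x_4) = 2*0.0^2 - 1*0.0 + 2.45*|0.0| = 0.0


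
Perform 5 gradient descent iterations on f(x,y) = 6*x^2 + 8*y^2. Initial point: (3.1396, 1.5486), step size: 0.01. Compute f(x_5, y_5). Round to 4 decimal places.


Gradient descent on f(x,y) = 6*x^2 + 8*y^2.
Starting point: (3.1396, 1.5486), alpha = 0.01
Step 1: grad_x = 2*6*3.1396 = 37.6752, grad_y = 2*8*1.5486 = 24.7776
  x_1 = 3.1396 - 0.01*37.6752 = 2.7628
  y_1 = 1.5486 - 0.01*24.7776 = 1.3008
Step 2: grad_x = 2*6*2.7628 = 33.1542, grad_y = 2*8*1.3008 = 20.8132
  x_2 = 2.7628 - 0.01*33.1542 = 2.4313
  y_2 = 1.3008 - 0.01*20.8132 = 1.0927
Step 3: grad_x = 2*6*2.4313 = 29.1757, grad_y = 2*8*1.0927 = 17.4831
  x_3 = 2.4313 - 0.01*29.1757 = 2.1395
  y_3 = 1.0927 - 0.01*17.4831 = 0.9179
Step 4: grad_x = 2*6*2.1395 = 25.6746, grad_y = 2*8*0.9179 = 14.6858
  x_4 = 2.1395 - 0.01*25.6746 = 1.8828
  y_4 = 0.9179 - 0.01*14.6858 = 0.771
Step 5: grad_x = 2*6*1.8828 = 22.5936, grad_y = 2*8*0.771 = 12.3361
  x_5 = 1.8828 - 0.01*22.5936 = 1.6569
  y_5 = 0.771 - 0.01*12.3361 = 0.6476
f(1.6569, 0.6476) = 6*1.6569^2 + 8*0.6476^2 = 19.8268


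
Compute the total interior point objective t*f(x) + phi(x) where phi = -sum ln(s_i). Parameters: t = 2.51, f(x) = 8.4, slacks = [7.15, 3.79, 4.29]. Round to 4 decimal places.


Step 1: Compute log-barrier.
ln values: [1.9671, 1.3324, 1.4563]
phi = -(1.9671 + 1.3324 + 1.4563) = -4.7558
Step 2: Compute augmented objective.
t*f(x) = 2.51*8.4 = 21.084
Total = 21.084 - 4.7558 = 16.3282


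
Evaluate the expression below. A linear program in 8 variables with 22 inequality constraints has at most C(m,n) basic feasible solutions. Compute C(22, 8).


Each vertex corresponds to some choice of n active constraints out of m, so the number of vertices is at most C(m, n) = m! / (n!(m-n)!).
m = 22, n = 8
Numerator: 22 * 21 * 20 * 19 * 18 * 17 * 16 * 15
Denominator: 8! = 40320
C(22, 8) = 319770


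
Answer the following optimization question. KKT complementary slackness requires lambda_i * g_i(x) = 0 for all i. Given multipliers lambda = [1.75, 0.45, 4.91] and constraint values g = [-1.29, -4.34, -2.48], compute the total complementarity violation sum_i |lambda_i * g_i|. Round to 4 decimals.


KKT complementary slackness check:
lambda_1 * g_1 = 1.75 * -1.29 = -2.2575
lambda_2 * g_2 = 0.45 * -4.34 = -1.953
lambda_3 * g_3 = 4.91 * -2.48 = -12.1768
Total violation = 2.2575 + 1.953 + 12.1768 = 16.3873


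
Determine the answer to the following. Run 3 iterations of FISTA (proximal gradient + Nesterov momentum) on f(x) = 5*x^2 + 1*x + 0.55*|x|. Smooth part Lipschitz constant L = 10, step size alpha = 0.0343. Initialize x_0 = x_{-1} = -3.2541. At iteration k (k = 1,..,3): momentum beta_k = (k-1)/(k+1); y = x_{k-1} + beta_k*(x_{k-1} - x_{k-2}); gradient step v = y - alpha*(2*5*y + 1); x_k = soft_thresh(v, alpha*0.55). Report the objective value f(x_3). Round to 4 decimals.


FISTA on f(x) = 5*x^2 + 1*x + 0.55*|x|
L = 10, alpha = 0.0343
Iteration 1: beta = 0.0, y = -3.2541 + 0.0*(-3.2541 + 3.2541) = -3.2541
  grad(y) = -31.541, v = y - alpha*grad = -2.1722
  prox(v) = soft_thresh(-2.1722, 0.0189) = -2.1534
Iteration 2: beta = 0.3333, y = -2.1534 + 0.3333*(-2.1534 + 3.2541) = -1.7865
  grad(y) = -16.8647, v = y - alpha*grad = -1.208
  prox(v) = soft_thresh(-1.208, 0.0189) = -1.1891
Iteration 3: beta = 0.5, y = -1.1891 + 0.5*(-1.1891 + 2.1534) = -0.707
  grad(y) = -6.0703, v = y - alpha*grad = -0.4988
  prox(v) = soft_thresh(-0.4988, 0.0189) = -0.48
f(x_3) = 5*(-0.48)^2 + 1*(-0.48) + 0.55*|-0.48| = 0.9358


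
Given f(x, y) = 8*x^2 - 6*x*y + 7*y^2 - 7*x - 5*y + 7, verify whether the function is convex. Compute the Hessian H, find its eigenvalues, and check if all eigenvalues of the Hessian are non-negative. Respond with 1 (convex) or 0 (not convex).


The Hessian of f(x,y) = 8*x^2 - 6*x*y + 7*y^2 - 7*x - 5*y + 7 is:
H = [[16, -6], [-6, 14]]
Trace = 16 + 14 = 30
Determinant = 16*14 - (-6)^2 = 188
Discriminant = (30)^2 - 4*188 = 148.0
Eigenvalues: lambda_1 = 8.9172, lambda_2 = 21.0828
The function is convex.

1


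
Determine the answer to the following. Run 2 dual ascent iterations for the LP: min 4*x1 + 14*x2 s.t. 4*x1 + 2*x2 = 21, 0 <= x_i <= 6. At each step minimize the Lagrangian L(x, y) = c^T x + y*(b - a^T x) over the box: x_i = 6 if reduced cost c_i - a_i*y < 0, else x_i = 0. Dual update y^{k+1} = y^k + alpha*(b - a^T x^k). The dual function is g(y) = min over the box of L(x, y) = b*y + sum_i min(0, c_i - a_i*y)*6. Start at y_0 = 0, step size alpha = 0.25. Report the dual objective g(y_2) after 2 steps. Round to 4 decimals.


Dual ascent for LP: min 4*x1 + 14*x2, 4*x1 + 2*x2 = 21, 0 <= x_i <= 6
Step 1: y^k = 0.0, reduced costs: (4.0, 14.0)
  x^k = (0.0, 0.0), subgradient = b - a^T x = 21.0
  y^{k+1} = 0.0 + 0.25*21.0 = 5.25
Step 2: y^k = 5.25, reduced costs: (-17.0, 3.5)
  x^k = (6.0, 0.0), subgradient = b - a^T x = -3.0
  y^{k+1} = 5.25 + 0.25*-3.0 = 4.5
Dual objective at y_2 = 4.5: reduced costs (-14.0, 5.0), box minimizer x = (6.0, 0.0)
g(y_2) = b*y + (c1 - a1*y)*x1 + (c2 - a2*y)*x2 = 21*4.5 + (-14.0)*6.0 + 5.0*0.0 = 94.5 - 84.0 + 0.0 = 10.5


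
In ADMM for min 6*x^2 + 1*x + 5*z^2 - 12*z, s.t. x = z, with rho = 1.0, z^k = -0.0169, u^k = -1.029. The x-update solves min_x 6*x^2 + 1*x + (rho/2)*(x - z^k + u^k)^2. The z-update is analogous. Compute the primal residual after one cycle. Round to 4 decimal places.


ADMM iteration with rho = 1.0, z^k = -0.0169, u^k = -1.029
Step 1: x-update.
Minimize 6*x^2 + 1*x + (1.0/2)*(x + 0.0169 - 1.029)^2
FOC: (2*6 + 1.0)*x = -1 + 1.0*(-0.0169 + 1.029)
x^{k+1} = 0.0009
Step 2: z-update.
Minimize 5*z^2 - 12*z + (1.0/2)*(0.0009 - z - 1.029)^2
FOC: (2*5 + 1.0)*z = 12 + 1.0*(0.0009 - 1.029)
z^{k+1} = 0.9974
Step 3: u-update.
u^{k+1} = -1.029 + 0.0009 - 0.9974 = -2.0255
Step 4: Primal residual = |0.0009 - 0.9974| = 0.9965


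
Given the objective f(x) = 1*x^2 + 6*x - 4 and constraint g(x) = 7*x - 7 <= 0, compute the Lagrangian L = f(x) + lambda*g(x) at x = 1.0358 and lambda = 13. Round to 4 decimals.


Step 1: Evaluate f(x).
f(1.0358) = 1*1.0358^2 + 6*1.0358 - 4 = 3.2877
Step 2: Evaluate g(x).
g(1.0358) = 7*1.0358 - 7 = 0.2506
Step 3: Compute Lagrangian.
L = 3.2877 + 13*0.2506 = 6.5455


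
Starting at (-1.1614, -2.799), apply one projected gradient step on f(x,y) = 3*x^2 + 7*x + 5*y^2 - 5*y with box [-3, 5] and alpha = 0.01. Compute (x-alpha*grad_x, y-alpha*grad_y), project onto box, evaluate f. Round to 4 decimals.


Step 1: Compute gradient at (-1.1614, -2.799).
grad_x = 2*3*-1.1614 + 7 = 0.0316
grad_y = 2*5*-2.799 - 5 = -32.99
Step 2: Gradient step.
x_raw = -1.1614 - 0.01*0.0316 = -1.1617
y_raw = -2.799 - 0.01*-32.99 = -2.4691
Step 3: Project onto [-3, 5].
x_proj = clip(-1.1617) = -1.1617
y_proj = clip(-2.4691) = -2.4691
Step 4: Evaluate f.
f(-1.1617, -2.4691) = 38.7445


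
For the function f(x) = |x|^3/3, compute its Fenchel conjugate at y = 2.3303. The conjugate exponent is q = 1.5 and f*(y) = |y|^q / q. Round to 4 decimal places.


The conjugate exponent q satisfies 1/p + 1/q = 1.
p = 3, so q = 3/(3 - 1) = 1.5
|y|^q = 2.3303^1.5 = 3.5573
f*(2.3303) = 3.5573 / 1.5 = 2.3715


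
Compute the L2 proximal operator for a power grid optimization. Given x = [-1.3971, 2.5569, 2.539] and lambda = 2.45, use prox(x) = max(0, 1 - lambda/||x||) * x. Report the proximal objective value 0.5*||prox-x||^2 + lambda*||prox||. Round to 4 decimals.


Step 1: Compute ||x||.
||x|| = 3.8647
Step 2: Compute scaling factor.
scale = max(0, 1 - 2.45/3.8647) = 0.3661
Step 3: prox(x) = [-0.5114, 0.936, 0.9294]
||prox(x)|| = 1.4147
Step 4: Proximal objective.
0.5*||prox-x||^2 = 3.0013
lambda*||prox|| = 3.466
Total = 6.4673


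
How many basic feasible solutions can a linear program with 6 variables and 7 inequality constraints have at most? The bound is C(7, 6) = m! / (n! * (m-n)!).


Each vertex corresponds to some choice of n active constraints out of m, so the number of vertices is at most C(m, n) = m! / (n!(m-n)!).
m = 7, n = 6
Numerator: 7 * 6 * 5 * 4 * 3 * 2
Denominator: 6! = 720
C(7, 6) = 7


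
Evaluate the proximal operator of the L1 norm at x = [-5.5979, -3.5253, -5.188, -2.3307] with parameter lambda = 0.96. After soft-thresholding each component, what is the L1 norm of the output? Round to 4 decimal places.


Soft-thresholding with lambda = 0.96:
prox(-5.5979) = sign(-5.5979)*max(|-5.5979| - 0.96, 0) = -4.6379
prox(-3.5253) = sign(-3.5253)*max(|-3.5253| - 0.96, 0) = -2.5653
prox(-5.188) = sign(-5.188)*max(|-5.188| - 0.96, 0) = -4.228
prox(-2.3307) = sign(-2.3307)*max(|-2.3307| - 0.96, 0) = -1.3707
prox(x) = [-4.6379, -2.5653, -4.228, -1.3707]
||prox(x)||_1 = 4.6379 + 2.5653 + 4.228 + 1.3707 = 12.8019


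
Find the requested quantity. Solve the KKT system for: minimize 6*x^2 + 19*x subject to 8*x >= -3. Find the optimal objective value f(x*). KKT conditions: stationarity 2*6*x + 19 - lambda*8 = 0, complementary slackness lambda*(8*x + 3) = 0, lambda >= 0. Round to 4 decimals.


Step 1: Try lambda = 0 (constraint inactive).
x_unc = -19/(2*6) = -1.5833
Check: 8*-1.5833 = -12.6664 < -3 -- violated!
Step 2: Constraint must be active: 8*x = -3
x* = -3/8 = -0.375
lambda = (2*6*(-0.375) + 19)/8 = 1.8125
Step 3: Compute optimal value.
f(x*) = 6*(-0.375)^2 + 19*(-0.375) = -6.2813


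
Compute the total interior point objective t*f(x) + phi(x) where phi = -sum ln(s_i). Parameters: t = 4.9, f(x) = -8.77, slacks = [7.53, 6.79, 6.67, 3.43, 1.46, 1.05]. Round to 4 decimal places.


Step 1: Compute log-barrier.
ln values: [2.0189, 1.9155, 1.8976, 1.2326, 0.3784, 0.0488]
phi = -(2.0189 + 1.9155 + 1.8976 + 1.2326 + 0.3784 + 0.0488) = -7.4918
Step 2: Compute augmented objective.
t*f(x) = 4.9*-8.77 = -42.973
Total = -42.973 - 7.4918 = -50.4648


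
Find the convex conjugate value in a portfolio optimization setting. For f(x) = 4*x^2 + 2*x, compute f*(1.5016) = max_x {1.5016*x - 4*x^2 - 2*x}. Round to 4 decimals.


f*(y) = sup_x {y*x - a*x^2 - b*x} = sup_x {(y-b)*x - a*x^2}
FOC: (y - b) - 2a*x = 0 => x* = (y - b)/(2a)
x* = (1.5016 - 2)/(2*4) = -0.0623
f*(1.5016) = (y-b)^2/(4a) = (1.5016 - 2)^2/(4*4)
= 0.2484/16 = 0.0155


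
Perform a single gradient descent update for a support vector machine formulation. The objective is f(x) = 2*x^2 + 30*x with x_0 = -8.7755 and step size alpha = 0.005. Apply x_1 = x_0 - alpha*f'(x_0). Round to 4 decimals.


We compute the gradient at x_0 and apply the update.
f'(x) = 4*x + 30
f'(-8.7755) = 4*-8.7755 + 30 = -5.102
x_1 = -8.7755 - 0.005*-5.102 = -8.75


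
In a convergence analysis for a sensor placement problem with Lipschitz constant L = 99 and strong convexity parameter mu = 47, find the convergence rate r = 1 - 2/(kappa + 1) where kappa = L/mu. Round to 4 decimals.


Step 1: Compute the condition number.
kappa = L/mu = 99/47 = 2.1064
Step 2: Compute the convergence rate.
r = 1 - 2/(kappa + 1) = 1 - 2*mu/(L + mu) = (L - mu)/(L + mu) = 52/146 = 0.3562


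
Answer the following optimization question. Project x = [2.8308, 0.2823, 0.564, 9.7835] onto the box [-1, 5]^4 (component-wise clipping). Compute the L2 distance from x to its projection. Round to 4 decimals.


Project each component onto [-1, 5].
clip(2.8308) = 2.8308, clip(0.2823) = 0.2823, clip(0.564) = 0.564, clip(9.7835) = 5.0
Projection = [2.8308, 0.2823, 0.564, 5.0]
Squared diffs: [0.0, 0.0, 0.0, 22.8819]
Distance = sqrt(22.8819) = 4.7835


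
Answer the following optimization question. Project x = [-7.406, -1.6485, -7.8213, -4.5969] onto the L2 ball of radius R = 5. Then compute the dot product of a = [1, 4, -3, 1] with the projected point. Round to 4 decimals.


Step 1: Compute ||x|| (intermediates to 6 decimals).
||x|| = sqrt((-7.406)^2 + (-1.6485)^2 + (-7.8213)^2 + (-4.5969)^2) = 11.826691
Step 2: Project.
Since ||x|| > R, scale = R/||x|| = 5/11.826691 = 0.422773, proj(x) = scale * x
proj(x) = [-3.131057, -0.696941, -3.306634, -1.943445]
Step 3: Dot product.
a^T * proj(x) = 1*(-3.131057) + 4*(-0.696941) - 3*(-3.306634) + 1*(-1.943445) = 2.0576
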